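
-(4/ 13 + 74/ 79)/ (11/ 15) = -1.70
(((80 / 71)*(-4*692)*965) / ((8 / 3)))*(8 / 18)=-106844800/213 = -501618.78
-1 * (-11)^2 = -121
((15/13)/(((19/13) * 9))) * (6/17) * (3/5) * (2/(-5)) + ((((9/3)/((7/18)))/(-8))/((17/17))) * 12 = -130899/11305 = -11.58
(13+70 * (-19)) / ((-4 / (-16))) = -5268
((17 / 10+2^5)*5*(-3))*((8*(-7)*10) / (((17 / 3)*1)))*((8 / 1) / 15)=452928/17 = 26642.82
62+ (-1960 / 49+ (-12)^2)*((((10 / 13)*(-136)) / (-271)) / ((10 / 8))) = 25506/271 = 94.12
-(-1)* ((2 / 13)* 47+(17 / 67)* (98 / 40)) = 136789/17420 = 7.85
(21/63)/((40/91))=91/120 = 0.76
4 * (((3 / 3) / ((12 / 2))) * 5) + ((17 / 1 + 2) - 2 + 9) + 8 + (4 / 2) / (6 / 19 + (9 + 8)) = 36962/987 = 37.45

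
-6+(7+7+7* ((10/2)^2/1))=183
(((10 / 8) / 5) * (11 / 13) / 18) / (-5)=-11/4680 = 0.00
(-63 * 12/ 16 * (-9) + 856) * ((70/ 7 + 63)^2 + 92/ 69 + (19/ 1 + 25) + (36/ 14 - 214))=555657625/84 = 6614971.73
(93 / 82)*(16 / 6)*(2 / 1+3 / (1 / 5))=2108/41 = 51.41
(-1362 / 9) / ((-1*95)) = 454/285 = 1.59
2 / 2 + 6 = 7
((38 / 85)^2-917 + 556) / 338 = -1.07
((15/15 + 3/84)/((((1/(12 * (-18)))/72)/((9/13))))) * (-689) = 53782704/7 = 7683243.43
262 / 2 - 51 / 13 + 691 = 10635/13 = 818.08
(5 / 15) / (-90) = -1/270 = 0.00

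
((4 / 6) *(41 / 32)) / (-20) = -41/960 = -0.04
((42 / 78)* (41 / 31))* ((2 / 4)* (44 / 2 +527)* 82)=6460083/403 = 16029.98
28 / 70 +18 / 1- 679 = -3303/5 = -660.60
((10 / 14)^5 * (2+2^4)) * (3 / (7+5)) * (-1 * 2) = -28125/16807 = -1.67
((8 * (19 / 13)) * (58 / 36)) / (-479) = -2204/56043 = -0.04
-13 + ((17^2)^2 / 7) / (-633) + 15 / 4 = -498031/17724 = -28.10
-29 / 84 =-0.35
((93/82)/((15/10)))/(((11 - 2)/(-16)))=-496/369 = -1.34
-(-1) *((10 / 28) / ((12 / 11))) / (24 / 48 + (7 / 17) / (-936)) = 36465/55643 = 0.66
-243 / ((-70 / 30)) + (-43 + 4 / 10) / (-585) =711272/6825 = 104.22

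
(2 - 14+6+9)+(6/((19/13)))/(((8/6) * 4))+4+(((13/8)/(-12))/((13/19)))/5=70499/9120 = 7.73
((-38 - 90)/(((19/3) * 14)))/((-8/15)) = 360/133 = 2.71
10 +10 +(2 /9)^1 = 182/9 = 20.22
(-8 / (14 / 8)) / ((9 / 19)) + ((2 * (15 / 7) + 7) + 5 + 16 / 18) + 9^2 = 1859/21 = 88.52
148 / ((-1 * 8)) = -18.50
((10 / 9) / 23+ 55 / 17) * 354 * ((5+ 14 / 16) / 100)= 6408403/93840 = 68.29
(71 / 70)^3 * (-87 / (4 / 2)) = -31138257/686000 = -45.39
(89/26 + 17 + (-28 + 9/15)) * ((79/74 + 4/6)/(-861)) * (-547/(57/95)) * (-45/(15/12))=27287095/59163 = 461.22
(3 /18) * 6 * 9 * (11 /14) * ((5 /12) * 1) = 165/56 = 2.95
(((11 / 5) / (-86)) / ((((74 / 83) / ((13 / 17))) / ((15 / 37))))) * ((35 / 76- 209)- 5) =577866003/304224656 = 1.90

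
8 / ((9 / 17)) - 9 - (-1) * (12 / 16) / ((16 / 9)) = 3763/576 = 6.53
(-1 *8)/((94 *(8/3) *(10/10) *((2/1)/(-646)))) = 969/94 = 10.31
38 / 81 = 0.47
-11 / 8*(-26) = 143/4 = 35.75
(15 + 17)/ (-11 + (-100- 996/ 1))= -32/1107 = -0.03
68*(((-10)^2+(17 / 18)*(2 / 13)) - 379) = -2218568/117 = -18962.12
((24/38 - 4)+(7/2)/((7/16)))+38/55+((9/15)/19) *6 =1152/209 = 5.51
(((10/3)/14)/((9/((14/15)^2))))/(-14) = -2/1215 = 0.00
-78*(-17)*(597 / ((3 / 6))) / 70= 791622/35 = 22617.77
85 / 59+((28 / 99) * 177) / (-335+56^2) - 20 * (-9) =989592733/5453547 = 181.46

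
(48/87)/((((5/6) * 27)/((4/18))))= 64/11745 = 0.01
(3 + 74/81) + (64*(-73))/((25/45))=-3404303/405 = -8405.69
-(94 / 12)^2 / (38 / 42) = -15463/228 = -67.82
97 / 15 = 6.47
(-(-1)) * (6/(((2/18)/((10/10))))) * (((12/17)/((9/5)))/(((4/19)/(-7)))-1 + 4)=-9216/17 = -542.12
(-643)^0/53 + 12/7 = 643/371 = 1.73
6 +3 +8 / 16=19/2 = 9.50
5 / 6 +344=2069/6 = 344.83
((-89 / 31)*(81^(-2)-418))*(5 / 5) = 244082233/203391 = 1200.06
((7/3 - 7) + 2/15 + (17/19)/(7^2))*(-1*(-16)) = -1008848/13965 = -72.24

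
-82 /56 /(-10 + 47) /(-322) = 41/333592 = 0.00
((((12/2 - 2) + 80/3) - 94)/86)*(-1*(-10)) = -950/129 = -7.36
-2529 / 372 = -843/124 = -6.80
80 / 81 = 0.99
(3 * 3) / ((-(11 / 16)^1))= -144/11 = -13.09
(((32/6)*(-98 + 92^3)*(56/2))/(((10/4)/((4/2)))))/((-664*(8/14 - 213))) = 81388608/123421 = 659.44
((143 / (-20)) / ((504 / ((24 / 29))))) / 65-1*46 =-2801411/60900 = -46.00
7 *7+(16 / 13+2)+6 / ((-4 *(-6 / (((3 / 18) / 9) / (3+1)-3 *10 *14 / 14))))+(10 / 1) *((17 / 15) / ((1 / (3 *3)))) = 1648093/11232 = 146.73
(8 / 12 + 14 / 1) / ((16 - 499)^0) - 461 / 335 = 13357/1005 = 13.29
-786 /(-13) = 786/13 = 60.46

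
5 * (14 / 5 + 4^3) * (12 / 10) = 2004/5 = 400.80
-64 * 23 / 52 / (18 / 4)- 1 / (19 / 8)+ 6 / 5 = -61262/11115 = -5.51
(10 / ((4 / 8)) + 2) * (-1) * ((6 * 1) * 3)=-396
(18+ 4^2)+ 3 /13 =445/13 = 34.23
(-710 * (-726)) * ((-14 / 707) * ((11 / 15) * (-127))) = 96013016/101 = 950623.92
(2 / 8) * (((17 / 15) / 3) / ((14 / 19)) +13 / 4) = 4741/5040 = 0.94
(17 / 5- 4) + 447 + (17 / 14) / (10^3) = 6249617/14000 = 446.40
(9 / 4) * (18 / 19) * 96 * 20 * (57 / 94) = 116640/47 = 2481.70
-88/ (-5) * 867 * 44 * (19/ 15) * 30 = 127566912/5 = 25513382.40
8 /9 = 0.89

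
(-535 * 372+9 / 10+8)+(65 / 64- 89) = -63711707/320 = -199099.08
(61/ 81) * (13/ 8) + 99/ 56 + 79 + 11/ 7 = 189521/2268 = 83.56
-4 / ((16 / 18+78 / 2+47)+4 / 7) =-126/2755 = -0.05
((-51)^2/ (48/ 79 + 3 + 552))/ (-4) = -22831/19508 = -1.17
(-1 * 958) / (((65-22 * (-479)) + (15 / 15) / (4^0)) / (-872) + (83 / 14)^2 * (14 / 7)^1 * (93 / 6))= -20466712/23018133 = -0.89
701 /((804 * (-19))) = -701/15276 = -0.05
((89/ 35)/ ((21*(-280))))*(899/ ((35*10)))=-80011/72030000 = 0.00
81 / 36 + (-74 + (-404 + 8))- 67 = -2139/4 = -534.75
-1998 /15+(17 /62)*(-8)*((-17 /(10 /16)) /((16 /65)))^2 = -26916.97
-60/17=-3.53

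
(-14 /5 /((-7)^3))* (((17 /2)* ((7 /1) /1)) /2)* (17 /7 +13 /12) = 1003/1176 = 0.85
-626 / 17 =-36.82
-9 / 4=-2.25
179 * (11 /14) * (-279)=-549351/14 = -39239.36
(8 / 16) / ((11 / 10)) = 5/11 = 0.45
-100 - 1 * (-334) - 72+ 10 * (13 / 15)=512/3 = 170.67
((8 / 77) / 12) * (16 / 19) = 32/4389 = 0.01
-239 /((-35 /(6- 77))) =-16969/35 = -484.83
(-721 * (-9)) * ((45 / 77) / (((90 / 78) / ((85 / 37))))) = 3073005/407 = 7550.38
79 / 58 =1.36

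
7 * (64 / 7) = 64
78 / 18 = 4.33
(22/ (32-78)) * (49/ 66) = -49/138 = -0.36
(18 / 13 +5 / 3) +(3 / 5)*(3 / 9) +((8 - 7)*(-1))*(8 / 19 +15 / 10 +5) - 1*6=-71653/7410 = -9.67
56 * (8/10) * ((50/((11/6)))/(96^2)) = 35/264 = 0.13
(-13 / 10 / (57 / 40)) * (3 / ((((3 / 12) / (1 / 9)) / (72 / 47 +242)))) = -2380768/8037 = -296.23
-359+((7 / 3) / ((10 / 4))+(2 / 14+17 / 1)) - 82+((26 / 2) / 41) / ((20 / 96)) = -362827/861 = -421.40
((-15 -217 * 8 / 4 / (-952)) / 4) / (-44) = 989/11968 = 0.08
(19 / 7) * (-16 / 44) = -76/77 = -0.99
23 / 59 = 0.39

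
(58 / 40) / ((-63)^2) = 29/79380 = 0.00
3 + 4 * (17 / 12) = 26/3 = 8.67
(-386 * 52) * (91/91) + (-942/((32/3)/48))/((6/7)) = -50035/2 = -25017.50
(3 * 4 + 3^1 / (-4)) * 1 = 45/4 = 11.25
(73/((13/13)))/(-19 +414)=73/395 = 0.18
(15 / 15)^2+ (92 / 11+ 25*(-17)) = -4572/11 = -415.64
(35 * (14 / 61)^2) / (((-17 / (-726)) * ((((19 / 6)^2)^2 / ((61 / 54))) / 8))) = 956229120/135142877 = 7.08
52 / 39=4/3 = 1.33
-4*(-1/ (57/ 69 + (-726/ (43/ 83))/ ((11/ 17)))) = -3956/2141081 = 0.00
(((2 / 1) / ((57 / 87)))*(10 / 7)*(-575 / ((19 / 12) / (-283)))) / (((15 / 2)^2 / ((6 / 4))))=30201760/2527 = 11951.63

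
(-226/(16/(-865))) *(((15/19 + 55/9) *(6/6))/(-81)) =-28834775/27702 = -1040.89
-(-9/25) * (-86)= -774/25 = -30.96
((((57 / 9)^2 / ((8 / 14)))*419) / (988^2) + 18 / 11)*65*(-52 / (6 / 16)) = -8922275/594 = -15020.66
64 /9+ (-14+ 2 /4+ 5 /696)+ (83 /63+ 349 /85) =-0.96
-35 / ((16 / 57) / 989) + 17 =-123298.94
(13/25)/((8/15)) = 39/40 = 0.98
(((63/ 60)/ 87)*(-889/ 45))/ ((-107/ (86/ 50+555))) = 43305857/34908750 = 1.24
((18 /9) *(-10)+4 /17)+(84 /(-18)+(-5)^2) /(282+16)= -299347/15198 = -19.70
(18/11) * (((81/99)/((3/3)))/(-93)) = -54/3751 = -0.01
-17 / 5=-3.40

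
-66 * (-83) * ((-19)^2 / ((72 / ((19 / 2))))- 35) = 1660747/24 = 69197.79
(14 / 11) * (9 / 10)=63/55 = 1.15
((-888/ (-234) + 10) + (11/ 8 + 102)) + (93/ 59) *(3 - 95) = -512609/18408 = -27.85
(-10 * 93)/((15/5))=-310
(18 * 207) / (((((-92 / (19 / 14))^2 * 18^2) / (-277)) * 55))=-99997/7934080 = -0.01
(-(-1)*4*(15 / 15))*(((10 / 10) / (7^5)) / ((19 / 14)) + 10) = 40.00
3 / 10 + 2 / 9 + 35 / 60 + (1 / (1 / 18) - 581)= -561.89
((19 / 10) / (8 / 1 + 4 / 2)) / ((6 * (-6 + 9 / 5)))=-19/2520 = -0.01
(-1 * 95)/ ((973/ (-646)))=61370/973 = 63.07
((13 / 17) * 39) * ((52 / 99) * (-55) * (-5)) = 219700/51 = 4307.84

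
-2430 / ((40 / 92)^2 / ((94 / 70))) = -6041709/350 = -17262.03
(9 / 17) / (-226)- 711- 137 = -3258025/3842 = -848.00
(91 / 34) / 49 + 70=16673/238 = 70.05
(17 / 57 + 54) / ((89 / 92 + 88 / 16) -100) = -56948/98097 = -0.58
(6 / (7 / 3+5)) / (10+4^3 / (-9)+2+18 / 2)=81/1375 = 0.06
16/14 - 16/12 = -4/21 = -0.19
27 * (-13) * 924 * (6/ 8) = -243243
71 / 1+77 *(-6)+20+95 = -276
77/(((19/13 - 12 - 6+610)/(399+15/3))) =52.42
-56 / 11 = -5.09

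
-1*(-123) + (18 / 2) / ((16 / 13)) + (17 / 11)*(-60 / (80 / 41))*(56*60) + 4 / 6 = -84239963/528 = -159545.38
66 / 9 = 22/3 = 7.33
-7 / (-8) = 7/8 = 0.88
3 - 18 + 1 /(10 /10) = -14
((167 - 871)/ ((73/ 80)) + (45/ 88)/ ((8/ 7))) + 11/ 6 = -118596199/154176 = -769.23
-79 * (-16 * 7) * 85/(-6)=-376040/3 = -125346.67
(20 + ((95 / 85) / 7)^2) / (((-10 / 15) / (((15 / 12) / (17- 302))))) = 283581/2152472 = 0.13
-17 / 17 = -1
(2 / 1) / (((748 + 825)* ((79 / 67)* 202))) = 67/12550967 = 0.00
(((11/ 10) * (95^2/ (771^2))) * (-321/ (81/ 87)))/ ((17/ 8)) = -246440260/90949473 = -2.71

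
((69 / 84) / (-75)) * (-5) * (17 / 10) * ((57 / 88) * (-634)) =-2354993/61600 = -38.23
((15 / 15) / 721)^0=1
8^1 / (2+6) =1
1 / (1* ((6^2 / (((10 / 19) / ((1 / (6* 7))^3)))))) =20580/19 = 1083.16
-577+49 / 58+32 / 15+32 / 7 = -3467953/6090 = -569.45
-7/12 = -0.58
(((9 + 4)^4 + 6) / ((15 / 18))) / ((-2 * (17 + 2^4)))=-2597/5 = -519.40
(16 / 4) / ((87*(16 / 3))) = 1/116 = 0.01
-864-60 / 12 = -869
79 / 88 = 0.90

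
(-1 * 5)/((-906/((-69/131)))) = -115/39562 = 0.00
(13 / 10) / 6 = 13/60 = 0.22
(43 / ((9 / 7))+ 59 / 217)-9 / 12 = 257533/7812 = 32.97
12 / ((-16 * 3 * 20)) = -1/80 = -0.01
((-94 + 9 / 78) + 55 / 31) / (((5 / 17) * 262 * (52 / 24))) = -3786291/6863090 = -0.55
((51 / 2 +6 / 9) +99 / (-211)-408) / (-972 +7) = 96799/244338 = 0.40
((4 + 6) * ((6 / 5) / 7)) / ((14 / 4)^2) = 48/343 = 0.14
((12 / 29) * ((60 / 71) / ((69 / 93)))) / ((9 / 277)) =686960/47357 = 14.51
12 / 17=0.71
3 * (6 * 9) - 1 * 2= 160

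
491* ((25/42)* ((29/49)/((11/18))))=1067925/3773 = 283.04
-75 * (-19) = 1425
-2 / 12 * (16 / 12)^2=-8/27 = -0.30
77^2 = 5929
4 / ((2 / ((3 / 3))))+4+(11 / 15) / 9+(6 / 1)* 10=8921/135 = 66.08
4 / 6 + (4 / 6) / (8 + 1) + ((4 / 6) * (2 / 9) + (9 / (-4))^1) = -1.36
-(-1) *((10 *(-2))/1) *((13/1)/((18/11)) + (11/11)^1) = -1610/9 = -178.89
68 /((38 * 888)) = 17/8436 = 0.00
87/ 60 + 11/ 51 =1699/1020 = 1.67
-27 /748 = -0.04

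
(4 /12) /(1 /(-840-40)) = -880/3 = -293.33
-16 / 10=-8/5 = -1.60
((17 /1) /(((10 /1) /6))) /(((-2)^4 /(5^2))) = 255/16 = 15.94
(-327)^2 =106929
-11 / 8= -1.38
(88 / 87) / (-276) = -22/6003 = 0.00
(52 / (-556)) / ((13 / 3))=-3/139 = -0.02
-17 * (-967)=16439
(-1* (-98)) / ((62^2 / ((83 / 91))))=581/24986 = 0.02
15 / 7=2.14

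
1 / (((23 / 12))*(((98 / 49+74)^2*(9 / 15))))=5/33212 = 0.00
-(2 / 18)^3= -1/729 = 0.00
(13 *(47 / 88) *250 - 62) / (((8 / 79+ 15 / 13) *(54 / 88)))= 8403941/3867 = 2173.25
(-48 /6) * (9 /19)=-72/19 = -3.79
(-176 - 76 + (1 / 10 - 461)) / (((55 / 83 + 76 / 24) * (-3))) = 591707/9535 = 62.06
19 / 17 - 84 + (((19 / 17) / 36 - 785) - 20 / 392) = -26026655/29988 = -867.90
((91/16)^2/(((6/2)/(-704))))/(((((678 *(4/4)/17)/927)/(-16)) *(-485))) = -319000682/54805 = -5820.65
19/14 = 1.36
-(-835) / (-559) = -835/559 = -1.49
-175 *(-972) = 170100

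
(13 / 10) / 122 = 13/1220 = 0.01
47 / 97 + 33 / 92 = 0.84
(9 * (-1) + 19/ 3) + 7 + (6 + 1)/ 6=11/2 = 5.50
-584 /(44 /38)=-5548/11 = -504.36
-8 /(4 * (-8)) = 1/4 = 0.25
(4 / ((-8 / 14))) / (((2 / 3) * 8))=-21/16 = -1.31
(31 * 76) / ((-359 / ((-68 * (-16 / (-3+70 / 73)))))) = 187122944/53491 = 3498.21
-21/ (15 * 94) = -7/470 = -0.01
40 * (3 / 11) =120/11 = 10.91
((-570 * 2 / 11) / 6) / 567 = -190/6237 = -0.03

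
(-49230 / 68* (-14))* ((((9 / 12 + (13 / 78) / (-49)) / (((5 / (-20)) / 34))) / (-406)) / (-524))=-3601995/744604 = -4.84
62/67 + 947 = 63511/67 = 947.93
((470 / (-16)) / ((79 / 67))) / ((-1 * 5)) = 3149/632 = 4.98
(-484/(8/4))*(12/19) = -2904/19 = -152.84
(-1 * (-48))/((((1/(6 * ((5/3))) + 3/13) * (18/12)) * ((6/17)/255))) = 3005600/43 = 69897.67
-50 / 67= -0.75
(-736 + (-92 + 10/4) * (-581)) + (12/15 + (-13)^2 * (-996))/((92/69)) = -749789/10 = -74978.90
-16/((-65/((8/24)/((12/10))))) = 8/117 = 0.07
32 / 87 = 0.37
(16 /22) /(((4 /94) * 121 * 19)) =188/25289 = 0.01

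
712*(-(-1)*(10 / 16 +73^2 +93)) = 3860909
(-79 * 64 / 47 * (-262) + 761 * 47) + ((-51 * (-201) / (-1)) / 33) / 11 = 363531642/5687 = 63923.27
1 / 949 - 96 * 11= -1002143/949 = -1056.00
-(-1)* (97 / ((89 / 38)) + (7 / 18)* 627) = 152323/534 = 285.25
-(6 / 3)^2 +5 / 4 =-11/4 = -2.75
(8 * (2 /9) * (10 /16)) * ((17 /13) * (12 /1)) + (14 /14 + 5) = 914/39 = 23.44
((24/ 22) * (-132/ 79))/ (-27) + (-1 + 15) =3334/237 = 14.07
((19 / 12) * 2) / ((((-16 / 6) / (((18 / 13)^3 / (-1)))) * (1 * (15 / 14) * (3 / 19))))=204687/10985 = 18.63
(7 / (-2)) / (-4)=7/8 = 0.88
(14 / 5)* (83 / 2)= 581/5 = 116.20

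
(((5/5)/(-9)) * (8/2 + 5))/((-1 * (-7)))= -1/7 = -0.14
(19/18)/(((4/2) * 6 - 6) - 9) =-19/54 = -0.35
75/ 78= 25/26 = 0.96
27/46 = 0.59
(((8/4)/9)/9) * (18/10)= 2/45 = 0.04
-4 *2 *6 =-48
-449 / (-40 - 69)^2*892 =-400508/11881 = -33.71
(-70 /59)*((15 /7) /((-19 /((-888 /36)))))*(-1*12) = 44400/1121 = 39.61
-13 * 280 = -3640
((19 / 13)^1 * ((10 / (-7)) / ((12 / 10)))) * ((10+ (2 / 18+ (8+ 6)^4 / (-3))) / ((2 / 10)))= 39071125/351 = 111313.75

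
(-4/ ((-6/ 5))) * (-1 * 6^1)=-20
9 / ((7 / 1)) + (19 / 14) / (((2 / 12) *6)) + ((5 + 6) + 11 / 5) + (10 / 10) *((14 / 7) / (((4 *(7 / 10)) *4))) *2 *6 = 1259/70 = 17.99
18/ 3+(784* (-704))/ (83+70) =-551018/153 = -3601.42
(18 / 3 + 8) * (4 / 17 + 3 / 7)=158/17 = 9.29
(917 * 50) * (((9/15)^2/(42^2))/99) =131/1386 = 0.09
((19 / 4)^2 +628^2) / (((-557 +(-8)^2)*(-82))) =6310505/646816 = 9.76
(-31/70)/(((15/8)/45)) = -372/35 = -10.63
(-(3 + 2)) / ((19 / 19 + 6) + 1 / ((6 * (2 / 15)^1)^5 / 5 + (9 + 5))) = -1098870/1554043 = -0.71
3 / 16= 0.19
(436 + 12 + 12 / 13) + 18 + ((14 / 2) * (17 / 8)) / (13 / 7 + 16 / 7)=1419069/3016 = 470.51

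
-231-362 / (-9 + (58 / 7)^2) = -692951/2923 = -237.07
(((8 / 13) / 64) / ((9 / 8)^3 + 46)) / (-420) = -16/33143565 = 0.00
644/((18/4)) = 1288/9 = 143.11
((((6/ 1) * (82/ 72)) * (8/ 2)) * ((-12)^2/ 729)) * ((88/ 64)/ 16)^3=54571/15925248 = 0.00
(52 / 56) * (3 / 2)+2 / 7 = 47/28 = 1.68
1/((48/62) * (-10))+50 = 11969/240 = 49.87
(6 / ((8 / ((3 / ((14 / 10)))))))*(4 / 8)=45/56 = 0.80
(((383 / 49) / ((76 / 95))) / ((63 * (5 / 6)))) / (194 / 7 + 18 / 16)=1532/237405 = 0.01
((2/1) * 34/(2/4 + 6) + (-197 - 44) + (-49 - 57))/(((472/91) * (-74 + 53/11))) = 336875/359192 = 0.94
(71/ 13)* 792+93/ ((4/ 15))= 243063/52 = 4674.29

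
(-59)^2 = 3481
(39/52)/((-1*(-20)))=3/80 = 0.04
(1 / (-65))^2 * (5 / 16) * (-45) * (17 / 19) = -153/51376 = 0.00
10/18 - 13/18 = -1/6 = -0.17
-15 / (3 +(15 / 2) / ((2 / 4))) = -5/6 = -0.83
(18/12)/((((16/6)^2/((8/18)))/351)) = 1053/32 = 32.91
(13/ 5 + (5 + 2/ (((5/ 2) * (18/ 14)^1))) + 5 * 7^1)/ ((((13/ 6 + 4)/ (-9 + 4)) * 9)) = -3.89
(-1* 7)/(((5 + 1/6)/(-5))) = 210/31 = 6.77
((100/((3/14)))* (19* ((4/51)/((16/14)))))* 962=89562200/153 = 585373.86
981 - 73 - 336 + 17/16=9169/16 = 573.06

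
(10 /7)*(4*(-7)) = -40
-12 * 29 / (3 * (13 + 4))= -116/17 = -6.82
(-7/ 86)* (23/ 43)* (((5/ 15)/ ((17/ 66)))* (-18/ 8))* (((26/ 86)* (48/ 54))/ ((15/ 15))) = 46046/1351619 = 0.03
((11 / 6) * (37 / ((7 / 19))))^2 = 59799289/1764 = 33899.82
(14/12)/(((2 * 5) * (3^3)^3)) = 7/1180980 = 0.00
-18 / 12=-3/2 = -1.50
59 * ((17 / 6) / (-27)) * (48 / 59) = -136/27 = -5.04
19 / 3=6.33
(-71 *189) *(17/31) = -228123/31 = -7358.81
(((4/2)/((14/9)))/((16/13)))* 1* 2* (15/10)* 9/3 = 1053/112 = 9.40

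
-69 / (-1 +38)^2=-69/1369 = -0.05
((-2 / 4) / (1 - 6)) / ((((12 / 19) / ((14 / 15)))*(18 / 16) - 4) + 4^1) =266/2025 = 0.13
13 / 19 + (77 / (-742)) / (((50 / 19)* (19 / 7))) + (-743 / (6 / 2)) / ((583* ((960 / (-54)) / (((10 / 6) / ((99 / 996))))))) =78252037/73108200 = 1.07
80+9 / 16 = 1289/16 = 80.56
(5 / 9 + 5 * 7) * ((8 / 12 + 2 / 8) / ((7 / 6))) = 1760/63 = 27.94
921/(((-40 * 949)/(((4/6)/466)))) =-307/8844680 = 0.00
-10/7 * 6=-60/7 = -8.57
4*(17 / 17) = 4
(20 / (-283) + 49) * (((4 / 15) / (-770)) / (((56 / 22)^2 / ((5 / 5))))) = -152317/58241400 = 0.00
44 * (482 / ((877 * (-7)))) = -21208/6139 = -3.45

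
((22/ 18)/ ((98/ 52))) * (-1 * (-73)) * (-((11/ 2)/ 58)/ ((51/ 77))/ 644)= -1263119/120011976 = -0.01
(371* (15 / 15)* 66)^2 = 599564196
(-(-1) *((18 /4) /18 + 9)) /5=37/20 = 1.85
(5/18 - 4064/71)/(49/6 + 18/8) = -5.47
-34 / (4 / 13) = -221/2 = -110.50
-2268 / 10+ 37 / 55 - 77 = -16672/55 = -303.13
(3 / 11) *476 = 1428/11 = 129.82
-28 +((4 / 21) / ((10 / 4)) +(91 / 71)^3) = -970270097/37580655 = -25.82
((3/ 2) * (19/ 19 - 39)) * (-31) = 1767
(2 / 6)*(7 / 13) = 7/39 = 0.18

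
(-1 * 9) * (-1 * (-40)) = -360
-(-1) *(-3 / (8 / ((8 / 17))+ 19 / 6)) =-18/121 = -0.15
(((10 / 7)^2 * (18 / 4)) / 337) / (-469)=-450/7744597 = 0.00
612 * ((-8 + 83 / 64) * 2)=-65637/8 = -8204.62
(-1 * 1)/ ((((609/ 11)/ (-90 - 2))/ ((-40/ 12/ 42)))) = -5060/38367 = -0.13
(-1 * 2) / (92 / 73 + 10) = -73/411 = -0.18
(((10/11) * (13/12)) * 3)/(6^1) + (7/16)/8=2311/4224 = 0.55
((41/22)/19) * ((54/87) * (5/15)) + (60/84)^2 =157552/296989 = 0.53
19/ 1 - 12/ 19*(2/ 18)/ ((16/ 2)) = 2165/114 = 18.99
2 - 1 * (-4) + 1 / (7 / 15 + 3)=327/52 = 6.29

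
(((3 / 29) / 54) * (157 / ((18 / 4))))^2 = 24649/5517801 = 0.00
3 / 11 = 0.27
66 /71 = 0.93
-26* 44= -1144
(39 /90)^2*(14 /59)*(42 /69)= 8281/305325 = 0.03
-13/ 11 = -1.18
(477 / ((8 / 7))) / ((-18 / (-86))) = 15953/8 = 1994.12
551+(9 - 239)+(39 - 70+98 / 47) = 13728/47 = 292.09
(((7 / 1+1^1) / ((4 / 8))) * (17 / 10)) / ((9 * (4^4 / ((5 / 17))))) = 1/288 = 0.00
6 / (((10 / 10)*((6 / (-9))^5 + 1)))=1458/211 = 6.91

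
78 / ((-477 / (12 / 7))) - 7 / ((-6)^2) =-6341/13356 = -0.47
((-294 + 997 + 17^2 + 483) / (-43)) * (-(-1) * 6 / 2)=-4425/43 = -102.91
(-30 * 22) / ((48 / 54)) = -1485/2 = -742.50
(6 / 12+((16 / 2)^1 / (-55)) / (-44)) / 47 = 609/56870 = 0.01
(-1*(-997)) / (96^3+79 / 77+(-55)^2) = 76769/68357676 = 0.00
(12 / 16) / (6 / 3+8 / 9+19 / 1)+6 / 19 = 5241/14972 = 0.35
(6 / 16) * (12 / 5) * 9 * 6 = 243/5 = 48.60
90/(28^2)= 45/392 = 0.11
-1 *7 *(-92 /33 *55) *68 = 218960/3 = 72986.67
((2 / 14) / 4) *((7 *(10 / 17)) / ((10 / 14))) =7/34 = 0.21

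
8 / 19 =0.42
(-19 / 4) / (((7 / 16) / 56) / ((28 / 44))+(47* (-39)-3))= 4256/1645045 = 0.00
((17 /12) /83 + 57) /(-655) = -56789/652380 = -0.09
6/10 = 3/5 = 0.60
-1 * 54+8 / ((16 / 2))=-53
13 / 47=0.28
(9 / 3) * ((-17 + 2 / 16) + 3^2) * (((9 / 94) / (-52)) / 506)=1701/19786624 = 0.00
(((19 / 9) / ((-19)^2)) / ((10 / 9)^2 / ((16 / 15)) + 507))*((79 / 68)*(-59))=-13983/17726563 = 0.00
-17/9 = -1.89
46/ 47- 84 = -3902/47 = -83.02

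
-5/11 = -0.45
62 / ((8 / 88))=682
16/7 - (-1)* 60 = 436/7 = 62.29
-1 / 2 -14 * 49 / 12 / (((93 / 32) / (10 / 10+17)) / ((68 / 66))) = -365.29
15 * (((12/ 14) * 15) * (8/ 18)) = 600/7 = 85.71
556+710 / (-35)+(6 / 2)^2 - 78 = 3267/7 = 466.71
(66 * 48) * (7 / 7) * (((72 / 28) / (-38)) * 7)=-28512/19 = -1500.63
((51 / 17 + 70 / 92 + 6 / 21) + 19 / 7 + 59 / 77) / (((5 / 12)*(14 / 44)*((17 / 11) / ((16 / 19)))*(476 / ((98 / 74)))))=14077008/163549435 = 0.09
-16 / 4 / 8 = -1/2 = -0.50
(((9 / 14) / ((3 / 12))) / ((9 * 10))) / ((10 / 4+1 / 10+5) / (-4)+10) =2/567 = 0.00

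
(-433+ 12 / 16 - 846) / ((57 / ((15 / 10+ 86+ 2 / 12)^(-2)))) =-15339/5256844 = 0.00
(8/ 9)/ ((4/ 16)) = 32/9 = 3.56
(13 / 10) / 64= 0.02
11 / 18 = 0.61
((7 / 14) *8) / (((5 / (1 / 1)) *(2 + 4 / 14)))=7/20 = 0.35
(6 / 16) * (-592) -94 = -316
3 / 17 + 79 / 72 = 1559/1224 = 1.27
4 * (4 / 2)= 8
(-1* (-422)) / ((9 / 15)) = 2110/3 = 703.33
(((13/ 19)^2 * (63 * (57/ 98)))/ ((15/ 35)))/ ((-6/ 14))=-3549/38 = -93.39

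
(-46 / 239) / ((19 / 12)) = -552/4541 = -0.12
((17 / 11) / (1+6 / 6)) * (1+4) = 85/22 = 3.86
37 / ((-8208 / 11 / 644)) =-65527/2052 = -31.93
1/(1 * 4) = 1/4 = 0.25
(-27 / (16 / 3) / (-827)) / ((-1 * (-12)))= 27/52928 = 0.00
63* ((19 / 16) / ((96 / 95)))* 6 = 113715/256 = 444.20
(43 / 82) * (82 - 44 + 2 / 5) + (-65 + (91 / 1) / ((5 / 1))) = -5466/205 = -26.66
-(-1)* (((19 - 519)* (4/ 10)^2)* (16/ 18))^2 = 409600/81 = 5056.79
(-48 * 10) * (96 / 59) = -46080/59 = -781.02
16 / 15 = 1.07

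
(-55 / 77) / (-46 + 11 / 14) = 10/633 = 0.02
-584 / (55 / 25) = -2920/11 = -265.45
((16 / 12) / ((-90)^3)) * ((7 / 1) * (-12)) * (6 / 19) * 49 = 1372/577125 = 0.00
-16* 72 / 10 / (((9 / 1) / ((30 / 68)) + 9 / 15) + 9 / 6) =-128/25 = -5.12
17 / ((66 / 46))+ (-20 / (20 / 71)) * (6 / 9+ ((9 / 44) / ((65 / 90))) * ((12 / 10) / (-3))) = -58862/2145 = -27.44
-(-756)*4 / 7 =432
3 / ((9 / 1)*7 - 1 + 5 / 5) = 1/21 = 0.05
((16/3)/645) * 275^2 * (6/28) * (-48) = -1936000/301 = -6431.89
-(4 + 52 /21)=-6.48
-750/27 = -250/9 = -27.78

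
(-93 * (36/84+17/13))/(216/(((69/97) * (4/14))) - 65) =-337962/2088359 = -0.16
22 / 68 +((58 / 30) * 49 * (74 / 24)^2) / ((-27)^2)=41731453/26768880 = 1.56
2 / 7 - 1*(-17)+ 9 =184/7 = 26.29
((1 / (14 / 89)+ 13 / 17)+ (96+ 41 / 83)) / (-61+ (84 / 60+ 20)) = -10234135/3911292 = -2.62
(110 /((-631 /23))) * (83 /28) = -104995/8834 = -11.89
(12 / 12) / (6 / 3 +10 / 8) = 4/13 = 0.31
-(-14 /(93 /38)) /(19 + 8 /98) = 26068/86955 = 0.30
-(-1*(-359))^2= -128881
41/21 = 1.95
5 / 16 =0.31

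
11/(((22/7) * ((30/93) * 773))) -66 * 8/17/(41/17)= -8153983/633860 = -12.86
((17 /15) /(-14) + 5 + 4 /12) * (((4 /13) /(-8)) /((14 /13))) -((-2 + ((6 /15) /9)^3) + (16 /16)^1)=29017139/35721000 = 0.81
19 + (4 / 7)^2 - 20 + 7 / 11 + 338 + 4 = 184318/539 = 341.96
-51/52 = -0.98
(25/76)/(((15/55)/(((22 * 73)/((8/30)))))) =1104125/152 = 7263.98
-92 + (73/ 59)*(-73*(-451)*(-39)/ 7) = -93769777/413 = -227045.46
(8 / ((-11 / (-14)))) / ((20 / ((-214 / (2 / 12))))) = -35952/55 = -653.67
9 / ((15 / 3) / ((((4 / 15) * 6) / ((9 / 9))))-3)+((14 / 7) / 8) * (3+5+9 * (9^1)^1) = 377/4 = 94.25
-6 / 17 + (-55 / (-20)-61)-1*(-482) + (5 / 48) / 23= 7946401/18768 = 423.40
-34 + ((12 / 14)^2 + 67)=1653/49 = 33.73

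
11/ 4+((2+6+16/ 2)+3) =87/4 = 21.75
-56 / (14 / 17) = -68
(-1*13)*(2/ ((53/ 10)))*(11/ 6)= -8.99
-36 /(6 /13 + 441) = -156/1913 = -0.08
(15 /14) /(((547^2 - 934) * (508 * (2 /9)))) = 9/282844240 = 0.00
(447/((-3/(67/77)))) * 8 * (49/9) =-559048/99 = -5646.95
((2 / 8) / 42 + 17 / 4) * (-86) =-30745/84 = -366.01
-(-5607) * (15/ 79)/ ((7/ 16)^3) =12713.37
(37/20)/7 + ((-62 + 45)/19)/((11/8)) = -11307/29260 = -0.39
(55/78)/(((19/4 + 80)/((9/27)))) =110/39663 = 0.00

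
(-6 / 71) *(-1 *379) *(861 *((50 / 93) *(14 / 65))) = 91369320/28613 = 3193.28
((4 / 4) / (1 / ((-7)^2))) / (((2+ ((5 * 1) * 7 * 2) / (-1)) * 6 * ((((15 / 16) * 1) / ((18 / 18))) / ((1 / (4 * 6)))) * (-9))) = 49/82620 = 0.00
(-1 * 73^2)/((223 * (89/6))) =-31974/19847 = -1.61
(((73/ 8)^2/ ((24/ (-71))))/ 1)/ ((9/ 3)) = -378359/4608 = -82.11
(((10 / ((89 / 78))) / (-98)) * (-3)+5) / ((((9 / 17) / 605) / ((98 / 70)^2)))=9451915/801 = 11800.14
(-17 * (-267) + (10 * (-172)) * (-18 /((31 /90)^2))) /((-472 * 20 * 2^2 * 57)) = -85045993/689459840 = -0.12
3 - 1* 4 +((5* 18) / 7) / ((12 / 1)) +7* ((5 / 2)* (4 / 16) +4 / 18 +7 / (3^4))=29969/4536 = 6.61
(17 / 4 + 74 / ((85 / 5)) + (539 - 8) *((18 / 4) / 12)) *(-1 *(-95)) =2683845/136 = 19734.15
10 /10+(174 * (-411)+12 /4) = -71510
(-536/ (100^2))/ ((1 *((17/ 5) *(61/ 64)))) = -2144/129625 = -0.02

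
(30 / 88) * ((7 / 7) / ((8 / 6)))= 45/176 = 0.26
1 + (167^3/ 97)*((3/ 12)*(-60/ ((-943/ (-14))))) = -977975759/91471 = -10691.65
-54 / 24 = -9/4 = -2.25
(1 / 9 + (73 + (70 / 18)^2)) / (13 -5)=11.03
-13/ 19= -0.68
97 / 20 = 4.85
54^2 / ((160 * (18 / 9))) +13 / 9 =7601/720 = 10.56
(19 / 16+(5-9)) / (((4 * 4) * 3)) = -15/256 = -0.06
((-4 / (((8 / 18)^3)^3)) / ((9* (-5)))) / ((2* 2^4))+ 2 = 64018241/10485760 = 6.11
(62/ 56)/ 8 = 31/224 = 0.14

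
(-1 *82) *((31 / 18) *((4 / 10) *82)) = -208444/45 = -4632.09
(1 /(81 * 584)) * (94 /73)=47/1726596 = 0.00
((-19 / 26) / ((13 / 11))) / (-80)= 209/27040 = 0.01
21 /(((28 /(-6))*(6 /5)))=-3.75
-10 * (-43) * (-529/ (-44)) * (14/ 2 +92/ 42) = 21950855/462 = 47512.67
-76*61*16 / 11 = -74176/11 = -6743.27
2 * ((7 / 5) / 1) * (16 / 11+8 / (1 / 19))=429.67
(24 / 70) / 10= 6/175 = 0.03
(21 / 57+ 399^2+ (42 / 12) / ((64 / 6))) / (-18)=-193589263/21888 = -8844.54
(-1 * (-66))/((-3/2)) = -44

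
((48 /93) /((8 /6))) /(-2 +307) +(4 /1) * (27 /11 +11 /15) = 795812/62403 = 12.75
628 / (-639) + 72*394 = 18126524/639 = 28367.02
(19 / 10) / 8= 19/80 = 0.24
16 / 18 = 8/9 = 0.89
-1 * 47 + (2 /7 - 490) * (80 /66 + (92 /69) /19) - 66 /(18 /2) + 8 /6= -996243/1463 = -680.96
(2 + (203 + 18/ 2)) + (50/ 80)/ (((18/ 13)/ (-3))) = 212.65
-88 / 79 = -1.11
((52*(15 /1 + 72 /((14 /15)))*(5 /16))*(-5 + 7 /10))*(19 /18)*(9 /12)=-2283515/448 = -5097.13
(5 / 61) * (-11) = -55/61 = -0.90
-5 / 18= -0.28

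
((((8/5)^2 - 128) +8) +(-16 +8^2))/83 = -1736/2075 = -0.84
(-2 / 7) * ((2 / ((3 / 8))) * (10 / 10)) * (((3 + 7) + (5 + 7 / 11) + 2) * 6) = -12416/77 = -161.25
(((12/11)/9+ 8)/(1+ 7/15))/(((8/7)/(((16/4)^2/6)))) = 4690/363 = 12.92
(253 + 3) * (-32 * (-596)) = 4882432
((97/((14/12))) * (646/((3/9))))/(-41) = -1127916/287 = -3930.02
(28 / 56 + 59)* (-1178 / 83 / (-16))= 70091/1328 = 52.78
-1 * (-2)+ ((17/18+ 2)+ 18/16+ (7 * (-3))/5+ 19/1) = 7513/360 = 20.87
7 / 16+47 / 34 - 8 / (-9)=6631/2448 = 2.71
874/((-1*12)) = -437/6 = -72.83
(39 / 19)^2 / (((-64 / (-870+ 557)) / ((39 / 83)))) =18566847/1917632 = 9.68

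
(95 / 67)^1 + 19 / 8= 2033/536 = 3.79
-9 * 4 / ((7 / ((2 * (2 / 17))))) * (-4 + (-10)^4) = -12096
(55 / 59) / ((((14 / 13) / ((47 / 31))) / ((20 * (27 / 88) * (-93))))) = -1237275/1652 = -748.96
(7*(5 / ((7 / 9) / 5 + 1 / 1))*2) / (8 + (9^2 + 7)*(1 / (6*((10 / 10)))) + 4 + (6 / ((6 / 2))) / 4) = 4725/2119 = 2.23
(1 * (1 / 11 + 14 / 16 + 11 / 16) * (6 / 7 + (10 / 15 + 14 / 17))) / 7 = 40643/73304 = 0.55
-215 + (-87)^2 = 7354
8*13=104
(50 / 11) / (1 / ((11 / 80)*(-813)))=-4065/8 = -508.12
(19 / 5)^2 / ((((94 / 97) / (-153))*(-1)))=5357601/2350 = 2279.83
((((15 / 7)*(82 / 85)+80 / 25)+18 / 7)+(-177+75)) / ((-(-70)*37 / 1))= -28013/770525 = -0.04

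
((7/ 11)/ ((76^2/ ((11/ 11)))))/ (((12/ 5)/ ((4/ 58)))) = 35/11055264 = 0.00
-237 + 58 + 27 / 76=-13577/76 = -178.64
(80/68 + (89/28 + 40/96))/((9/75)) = 85175/2142 = 39.76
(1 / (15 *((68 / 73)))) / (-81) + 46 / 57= 1265453/1569780 = 0.81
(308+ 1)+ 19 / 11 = 3418/11 = 310.73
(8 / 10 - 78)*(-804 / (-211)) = -294.16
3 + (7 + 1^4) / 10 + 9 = 12.80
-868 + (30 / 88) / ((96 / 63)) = -1221829/1408 = -867.78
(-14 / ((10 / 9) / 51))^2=10323369/25 = 412934.76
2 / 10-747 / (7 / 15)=-56018/35 = -1600.51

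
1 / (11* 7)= 1/77 = 0.01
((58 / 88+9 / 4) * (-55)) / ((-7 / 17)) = 2720/7 = 388.57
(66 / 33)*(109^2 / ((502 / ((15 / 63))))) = 59405/5271 = 11.27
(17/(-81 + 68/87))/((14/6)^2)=-13311/341971 = -0.04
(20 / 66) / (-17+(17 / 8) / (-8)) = -128/7293 = -0.02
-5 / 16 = -0.31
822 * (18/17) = 14796/17 = 870.35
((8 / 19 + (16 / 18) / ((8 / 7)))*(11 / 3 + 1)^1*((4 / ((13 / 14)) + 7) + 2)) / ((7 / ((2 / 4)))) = 35465/6669 = 5.32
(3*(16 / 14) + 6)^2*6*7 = 3733.71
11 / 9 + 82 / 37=1145/333 = 3.44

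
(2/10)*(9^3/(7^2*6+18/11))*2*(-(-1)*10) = 2673/271 = 9.86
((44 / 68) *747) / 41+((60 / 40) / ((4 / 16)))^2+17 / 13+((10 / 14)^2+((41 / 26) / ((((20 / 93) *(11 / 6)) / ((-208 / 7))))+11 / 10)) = -665572693/9767758 = -68.14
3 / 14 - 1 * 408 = -5709/14 = -407.79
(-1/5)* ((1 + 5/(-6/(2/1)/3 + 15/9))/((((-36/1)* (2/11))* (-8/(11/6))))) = -2057/34560 = -0.06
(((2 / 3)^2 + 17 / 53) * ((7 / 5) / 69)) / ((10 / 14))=3577/164565 = 0.02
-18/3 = -6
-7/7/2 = -1/2 = -0.50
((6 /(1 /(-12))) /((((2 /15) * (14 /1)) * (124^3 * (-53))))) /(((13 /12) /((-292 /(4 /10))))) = -147825/574727972 = 0.00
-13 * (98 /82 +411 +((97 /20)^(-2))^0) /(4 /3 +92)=-660699/11480 = -57.55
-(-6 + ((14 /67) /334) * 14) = 67036/11189 = 5.99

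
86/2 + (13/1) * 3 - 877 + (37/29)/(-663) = -15285502/19227 = -795.00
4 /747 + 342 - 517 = -130721/747 = -174.99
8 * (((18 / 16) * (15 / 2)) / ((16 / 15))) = 2025/32 = 63.28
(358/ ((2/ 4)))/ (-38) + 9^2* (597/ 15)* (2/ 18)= 32239/95 = 339.36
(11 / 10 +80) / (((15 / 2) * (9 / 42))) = 11354/225 = 50.46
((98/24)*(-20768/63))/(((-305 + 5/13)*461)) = 0.01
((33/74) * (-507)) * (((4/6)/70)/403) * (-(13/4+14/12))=7579/321160 = 0.02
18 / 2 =9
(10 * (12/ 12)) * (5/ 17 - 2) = -290/17 = -17.06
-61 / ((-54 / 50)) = 56.48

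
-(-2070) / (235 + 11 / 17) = 17595/2003 = 8.78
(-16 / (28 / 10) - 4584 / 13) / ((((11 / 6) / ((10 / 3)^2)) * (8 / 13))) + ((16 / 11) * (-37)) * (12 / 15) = -4125728/1155 = -3572.06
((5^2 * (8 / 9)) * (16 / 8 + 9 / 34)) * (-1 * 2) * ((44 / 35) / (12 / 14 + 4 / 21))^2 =-2464/17 = -144.94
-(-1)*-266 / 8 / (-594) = 133/2376 = 0.06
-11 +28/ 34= -173/17 = -10.18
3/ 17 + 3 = 54/17 = 3.18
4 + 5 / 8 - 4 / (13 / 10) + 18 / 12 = 317/104 = 3.05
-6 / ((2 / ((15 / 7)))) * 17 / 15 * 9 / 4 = -459/28 = -16.39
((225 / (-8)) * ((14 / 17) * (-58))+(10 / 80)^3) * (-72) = -105235353/1088 = -96723.67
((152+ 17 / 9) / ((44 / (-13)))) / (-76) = 18005/30096 = 0.60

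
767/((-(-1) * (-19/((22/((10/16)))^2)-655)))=-23758592/20289755 = -1.17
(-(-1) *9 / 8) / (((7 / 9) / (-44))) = -891/14 = -63.64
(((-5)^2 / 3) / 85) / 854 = 5/43554 = 0.00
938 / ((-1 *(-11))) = 938/11 = 85.27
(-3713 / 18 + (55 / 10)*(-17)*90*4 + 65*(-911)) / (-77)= 1675463/1386 = 1208.85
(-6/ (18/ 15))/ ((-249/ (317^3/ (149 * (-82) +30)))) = -159275065/3034812 = -52.48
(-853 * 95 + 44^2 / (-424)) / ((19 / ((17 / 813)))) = -24338883/272897 = -89.19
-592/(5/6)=-710.40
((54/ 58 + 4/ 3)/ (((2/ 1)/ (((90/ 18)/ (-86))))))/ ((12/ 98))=-48265/89784 = -0.54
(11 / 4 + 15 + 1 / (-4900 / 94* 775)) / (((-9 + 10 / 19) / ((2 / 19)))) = -0.22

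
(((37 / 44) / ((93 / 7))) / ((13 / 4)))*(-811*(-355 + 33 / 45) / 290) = 558100193/28925325 = 19.29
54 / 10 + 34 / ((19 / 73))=12923/95 = 136.03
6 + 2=8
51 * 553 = 28203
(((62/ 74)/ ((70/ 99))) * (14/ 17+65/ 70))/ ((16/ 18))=11517957/4931360 = 2.34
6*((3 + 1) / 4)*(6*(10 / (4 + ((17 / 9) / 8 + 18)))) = 25920/1601 = 16.19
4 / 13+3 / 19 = 115/247 = 0.47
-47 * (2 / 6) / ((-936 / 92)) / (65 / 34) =18377/22815 = 0.81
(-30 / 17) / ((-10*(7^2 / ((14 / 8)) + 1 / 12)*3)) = 12/5729 = 0.00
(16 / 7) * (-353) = -5648/7 = -806.86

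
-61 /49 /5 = -61/245 = -0.25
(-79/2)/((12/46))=-1817/12 = -151.42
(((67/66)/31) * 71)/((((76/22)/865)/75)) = 102870125/2356 = 43663.04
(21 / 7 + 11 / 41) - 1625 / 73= -56843/2993 = -18.99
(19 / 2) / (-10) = -19/20 = -0.95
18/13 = 1.38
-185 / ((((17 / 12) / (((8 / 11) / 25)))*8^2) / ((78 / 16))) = -4329/14960 = -0.29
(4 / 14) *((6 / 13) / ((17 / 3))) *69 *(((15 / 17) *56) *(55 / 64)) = 512325/7514 = 68.18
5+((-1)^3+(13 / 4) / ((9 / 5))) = 209/36 = 5.81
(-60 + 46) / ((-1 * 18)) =7/9 = 0.78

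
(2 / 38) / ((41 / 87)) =87/779 = 0.11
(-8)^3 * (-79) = 40448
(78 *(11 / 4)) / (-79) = -2.72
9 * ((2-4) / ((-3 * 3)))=2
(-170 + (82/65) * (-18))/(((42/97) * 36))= -607511/49140 = -12.36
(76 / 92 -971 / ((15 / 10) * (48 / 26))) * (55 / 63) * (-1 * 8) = 31860950/13041 = 2443.14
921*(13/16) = 11973/16 = 748.31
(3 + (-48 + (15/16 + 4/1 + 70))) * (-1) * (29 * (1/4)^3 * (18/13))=-125019/6656 = -18.78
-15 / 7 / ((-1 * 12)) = 5/28 = 0.18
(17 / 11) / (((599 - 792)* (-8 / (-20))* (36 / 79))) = -6715/152856 = -0.04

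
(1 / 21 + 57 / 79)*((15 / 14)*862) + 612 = 5118832/3871 = 1322.35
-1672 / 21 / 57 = -88/63 = -1.40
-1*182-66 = -248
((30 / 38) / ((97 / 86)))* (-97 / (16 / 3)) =-12.73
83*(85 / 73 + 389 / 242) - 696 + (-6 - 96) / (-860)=-884636821/1899095 = -465.82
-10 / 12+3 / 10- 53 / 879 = -2609/4395 = -0.59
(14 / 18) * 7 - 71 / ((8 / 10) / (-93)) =297331/36 = 8259.19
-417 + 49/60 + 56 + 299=-3671/60 = -61.18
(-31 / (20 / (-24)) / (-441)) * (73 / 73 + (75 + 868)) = -58528/735 = -79.63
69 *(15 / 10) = 103.50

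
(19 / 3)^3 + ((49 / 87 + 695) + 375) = 1037162/783 = 1324.60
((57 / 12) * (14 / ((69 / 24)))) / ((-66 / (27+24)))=-4522/253 = -17.87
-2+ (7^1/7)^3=-1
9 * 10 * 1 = 90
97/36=2.69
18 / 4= 9/2 = 4.50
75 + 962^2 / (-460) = -222736/115 = -1936.83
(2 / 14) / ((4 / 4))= 1/7 = 0.14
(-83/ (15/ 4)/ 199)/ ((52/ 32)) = -2656/38805 = -0.07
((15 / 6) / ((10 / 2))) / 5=1/10 = 0.10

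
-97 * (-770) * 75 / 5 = 1120350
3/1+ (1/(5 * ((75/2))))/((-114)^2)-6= -7310249/2436750 = -3.00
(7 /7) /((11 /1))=1/11 = 0.09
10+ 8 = 18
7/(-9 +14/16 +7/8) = -0.97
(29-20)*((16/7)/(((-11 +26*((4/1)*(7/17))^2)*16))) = 867/40145 = 0.02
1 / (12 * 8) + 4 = 385/96 = 4.01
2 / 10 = 1/5 = 0.20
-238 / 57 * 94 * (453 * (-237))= 800626764/19 = 42138250.74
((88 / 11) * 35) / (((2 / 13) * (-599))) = -1820/599 = -3.04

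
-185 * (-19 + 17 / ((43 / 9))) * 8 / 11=982720/473 = 2077.63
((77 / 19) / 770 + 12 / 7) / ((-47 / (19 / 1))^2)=43453/154630 = 0.28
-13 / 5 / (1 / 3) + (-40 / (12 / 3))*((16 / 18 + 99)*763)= -762160.02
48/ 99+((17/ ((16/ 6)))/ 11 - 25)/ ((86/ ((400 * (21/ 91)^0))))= -160487/1419 = -113.10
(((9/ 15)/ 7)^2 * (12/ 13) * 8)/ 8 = 108/15925 = 0.01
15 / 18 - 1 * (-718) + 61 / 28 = 60565/84 = 721.01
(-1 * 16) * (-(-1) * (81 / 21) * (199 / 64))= -5373/28 = -191.89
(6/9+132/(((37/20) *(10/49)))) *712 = 27683984/111 = 249405.26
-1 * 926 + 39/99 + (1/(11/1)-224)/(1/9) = -97046/33 = -2940.79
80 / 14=40/7 = 5.71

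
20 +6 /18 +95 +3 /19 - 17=5614/57 = 98.49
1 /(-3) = -1/3 = -0.33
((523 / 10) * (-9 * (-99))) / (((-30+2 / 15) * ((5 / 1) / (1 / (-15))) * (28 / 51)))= 23765643/627200 = 37.89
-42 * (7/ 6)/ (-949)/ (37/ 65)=245/2701 = 0.09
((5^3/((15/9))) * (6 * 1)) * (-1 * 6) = -2700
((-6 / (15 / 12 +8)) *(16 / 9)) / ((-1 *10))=64/555 = 0.12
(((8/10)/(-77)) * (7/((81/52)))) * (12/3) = -832/4455 = -0.19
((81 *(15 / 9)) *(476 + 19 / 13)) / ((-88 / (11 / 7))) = -837945/728 = -1151.02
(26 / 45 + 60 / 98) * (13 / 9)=34112/19845 = 1.72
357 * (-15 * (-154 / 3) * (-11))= -3023790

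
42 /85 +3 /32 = 1599/2720 = 0.59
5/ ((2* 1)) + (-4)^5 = -2043/2 = -1021.50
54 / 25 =2.16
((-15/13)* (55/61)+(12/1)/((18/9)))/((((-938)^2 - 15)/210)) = 825930/697704397 = 0.00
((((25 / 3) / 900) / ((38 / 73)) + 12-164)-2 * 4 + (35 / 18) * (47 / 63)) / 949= -0.17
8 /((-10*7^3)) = -4/1715 = 0.00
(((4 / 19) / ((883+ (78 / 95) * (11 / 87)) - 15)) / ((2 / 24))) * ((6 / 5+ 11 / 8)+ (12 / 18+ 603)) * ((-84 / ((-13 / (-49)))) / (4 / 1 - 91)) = 99811628/15545569 = 6.42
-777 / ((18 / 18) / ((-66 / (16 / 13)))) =333333/8 = 41666.62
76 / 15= 5.07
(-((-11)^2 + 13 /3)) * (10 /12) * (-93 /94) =310/3 = 103.33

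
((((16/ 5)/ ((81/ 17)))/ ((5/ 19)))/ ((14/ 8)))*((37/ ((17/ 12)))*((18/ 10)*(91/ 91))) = 179968/2625 = 68.56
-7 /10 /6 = -7/60 = -0.12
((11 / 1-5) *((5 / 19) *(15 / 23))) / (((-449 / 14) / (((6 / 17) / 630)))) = -60/3335621 = 0.00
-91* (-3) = 273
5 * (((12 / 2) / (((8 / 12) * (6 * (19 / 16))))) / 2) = 60/19 = 3.16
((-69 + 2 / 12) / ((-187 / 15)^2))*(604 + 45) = -1827525/6358 = -287.44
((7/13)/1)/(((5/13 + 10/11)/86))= 6622/185 = 35.79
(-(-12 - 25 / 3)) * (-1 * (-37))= 2257/3 = 752.33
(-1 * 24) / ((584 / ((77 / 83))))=-231/6059 = -0.04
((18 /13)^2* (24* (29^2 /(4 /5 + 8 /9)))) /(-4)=-18392670/3211 = -5728.02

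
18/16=9/8 = 1.12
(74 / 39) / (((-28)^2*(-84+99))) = 37/229320 = 0.00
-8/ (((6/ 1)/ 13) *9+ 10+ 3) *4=-416/223 = -1.87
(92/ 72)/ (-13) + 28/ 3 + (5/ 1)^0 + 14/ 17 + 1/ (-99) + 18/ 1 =423701/14586 = 29.05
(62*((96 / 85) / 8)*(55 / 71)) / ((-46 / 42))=-171864/27761 = -6.19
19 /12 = 1.58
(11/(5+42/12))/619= 22/10523 = 0.00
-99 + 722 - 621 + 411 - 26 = 387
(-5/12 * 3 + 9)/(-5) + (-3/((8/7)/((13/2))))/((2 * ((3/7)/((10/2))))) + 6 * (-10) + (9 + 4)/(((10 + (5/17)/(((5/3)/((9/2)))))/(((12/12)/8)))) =-9449851/58720 = -160.93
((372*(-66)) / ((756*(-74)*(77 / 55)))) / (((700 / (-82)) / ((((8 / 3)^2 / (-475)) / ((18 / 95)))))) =223696/77097825 = 0.00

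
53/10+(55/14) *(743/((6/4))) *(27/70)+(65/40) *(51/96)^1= 47463041/62720 = 756.74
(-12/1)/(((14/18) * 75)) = -36/175 = -0.21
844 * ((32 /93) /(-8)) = -3376/93 = -36.30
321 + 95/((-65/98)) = 2311/13 = 177.77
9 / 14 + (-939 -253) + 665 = -7369/14 = -526.36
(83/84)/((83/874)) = 437/42 = 10.40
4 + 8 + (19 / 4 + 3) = 79/4 = 19.75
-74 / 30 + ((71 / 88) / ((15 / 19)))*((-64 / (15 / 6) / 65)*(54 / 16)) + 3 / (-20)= -852659/214500 = -3.98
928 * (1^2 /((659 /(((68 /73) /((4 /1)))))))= 0.33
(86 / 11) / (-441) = -86/4851 = -0.02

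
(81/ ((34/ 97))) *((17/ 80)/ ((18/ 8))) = 873/40 = 21.82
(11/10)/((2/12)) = 33/5 = 6.60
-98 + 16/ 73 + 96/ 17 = -114338/1241 = -92.13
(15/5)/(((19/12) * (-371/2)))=-72/7049 = -0.01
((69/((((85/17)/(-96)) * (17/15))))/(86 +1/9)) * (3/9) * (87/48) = -108054/13175 = -8.20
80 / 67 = 1.19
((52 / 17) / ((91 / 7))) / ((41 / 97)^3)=3650692/1171657 = 3.12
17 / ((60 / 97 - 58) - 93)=-1649/14587 = -0.11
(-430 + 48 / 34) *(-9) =65574/17 = 3857.29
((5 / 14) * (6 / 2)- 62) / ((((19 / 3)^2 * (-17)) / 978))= 3754053/42959 = 87.39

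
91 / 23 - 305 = -6924/23 = -301.04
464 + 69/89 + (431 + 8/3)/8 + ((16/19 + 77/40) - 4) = 13132747/25365 = 517.75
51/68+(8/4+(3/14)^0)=15/4 = 3.75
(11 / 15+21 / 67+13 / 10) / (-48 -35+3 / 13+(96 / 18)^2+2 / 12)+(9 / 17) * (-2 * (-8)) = 608218149/72172735 = 8.43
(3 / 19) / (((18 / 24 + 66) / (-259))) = -1036/1691 = -0.61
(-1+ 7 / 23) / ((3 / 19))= -304/69 = -4.41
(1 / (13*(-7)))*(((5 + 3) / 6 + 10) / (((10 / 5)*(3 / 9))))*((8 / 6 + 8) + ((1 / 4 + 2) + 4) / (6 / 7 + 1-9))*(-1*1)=493/312 = 1.58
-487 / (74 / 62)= -15097/37 = -408.03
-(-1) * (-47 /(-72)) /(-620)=-47/44640 = 0.00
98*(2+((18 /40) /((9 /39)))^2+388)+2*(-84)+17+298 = 7747929/200 = 38739.64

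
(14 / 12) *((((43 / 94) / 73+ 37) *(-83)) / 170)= -147537397/6999240 = -21.08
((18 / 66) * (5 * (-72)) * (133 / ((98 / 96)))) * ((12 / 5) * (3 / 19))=-373248/77 = -4847.38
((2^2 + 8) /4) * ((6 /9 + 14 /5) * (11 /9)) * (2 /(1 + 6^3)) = 1144/9765 = 0.12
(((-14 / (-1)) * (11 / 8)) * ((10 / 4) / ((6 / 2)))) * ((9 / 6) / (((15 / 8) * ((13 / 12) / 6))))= 924/13 = 71.08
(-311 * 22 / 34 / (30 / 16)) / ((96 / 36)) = -3421/85 = -40.25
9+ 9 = 18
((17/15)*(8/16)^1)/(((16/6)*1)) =17/80 = 0.21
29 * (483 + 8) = 14239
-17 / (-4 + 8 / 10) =85/16 = 5.31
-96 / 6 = -16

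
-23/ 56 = -0.41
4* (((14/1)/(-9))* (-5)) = 280/9 = 31.11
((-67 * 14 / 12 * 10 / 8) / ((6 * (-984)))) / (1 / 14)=16415/70848 = 0.23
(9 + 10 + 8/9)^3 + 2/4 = 11471407/1458 = 7867.91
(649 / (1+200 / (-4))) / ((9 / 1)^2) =-649/3969 = -0.16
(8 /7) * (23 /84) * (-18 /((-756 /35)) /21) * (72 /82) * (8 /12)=920/126567 = 0.01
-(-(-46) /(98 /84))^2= -76176/49 = -1554.61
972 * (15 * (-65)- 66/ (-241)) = -228331548/241 = -947433.81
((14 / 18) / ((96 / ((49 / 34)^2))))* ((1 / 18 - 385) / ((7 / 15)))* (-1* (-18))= -83182645/332928 = -249.85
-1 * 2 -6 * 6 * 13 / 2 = -236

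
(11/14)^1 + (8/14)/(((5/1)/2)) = 71/70 = 1.01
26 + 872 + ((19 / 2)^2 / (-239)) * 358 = 364625/478 = 762.81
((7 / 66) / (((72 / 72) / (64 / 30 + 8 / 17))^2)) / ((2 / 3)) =771568/715275 = 1.08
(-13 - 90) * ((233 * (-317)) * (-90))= -684691470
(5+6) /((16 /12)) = 33/4 = 8.25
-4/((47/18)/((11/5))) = -792/235 = -3.37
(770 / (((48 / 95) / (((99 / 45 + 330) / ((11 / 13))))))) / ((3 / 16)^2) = 459499040/27 = 17018482.96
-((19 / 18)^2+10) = -11.11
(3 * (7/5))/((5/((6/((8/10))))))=63/10 = 6.30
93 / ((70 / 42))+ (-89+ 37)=19/5 = 3.80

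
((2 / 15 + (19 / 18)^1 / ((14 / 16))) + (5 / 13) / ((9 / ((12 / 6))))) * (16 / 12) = 1.90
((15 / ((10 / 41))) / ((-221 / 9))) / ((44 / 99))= -9963/1768 = -5.64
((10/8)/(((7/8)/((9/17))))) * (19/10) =171/119 = 1.44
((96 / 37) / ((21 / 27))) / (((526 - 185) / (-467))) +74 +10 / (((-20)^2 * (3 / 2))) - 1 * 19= 50.45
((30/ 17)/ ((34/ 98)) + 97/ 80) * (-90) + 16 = -1273705/2312 = -550.91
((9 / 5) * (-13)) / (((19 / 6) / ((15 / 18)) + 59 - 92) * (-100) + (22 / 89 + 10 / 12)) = -4806/599945 = -0.01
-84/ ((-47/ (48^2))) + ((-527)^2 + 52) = 13249243/47 = 281898.79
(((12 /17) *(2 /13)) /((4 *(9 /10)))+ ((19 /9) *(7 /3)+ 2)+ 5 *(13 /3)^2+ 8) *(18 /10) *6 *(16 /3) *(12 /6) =41566592/3315 = 12538.94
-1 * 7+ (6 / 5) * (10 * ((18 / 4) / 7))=5/7 = 0.71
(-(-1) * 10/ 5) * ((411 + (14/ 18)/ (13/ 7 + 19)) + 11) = 554557/657 = 844.07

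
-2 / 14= -1/7 = -0.14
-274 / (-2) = 137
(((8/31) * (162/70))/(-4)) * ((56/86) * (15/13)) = -1944/17329 = -0.11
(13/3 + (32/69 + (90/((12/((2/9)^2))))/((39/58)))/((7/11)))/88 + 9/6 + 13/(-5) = -77029297/74594520 = -1.03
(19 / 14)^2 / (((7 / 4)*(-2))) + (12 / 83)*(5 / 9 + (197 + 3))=28.47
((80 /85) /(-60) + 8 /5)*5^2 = 2020/51 = 39.61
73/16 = 4.56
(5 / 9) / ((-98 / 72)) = -20/49 = -0.41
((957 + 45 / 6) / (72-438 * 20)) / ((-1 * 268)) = 643/1552256 = 0.00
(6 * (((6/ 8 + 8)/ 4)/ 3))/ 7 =5/8 = 0.62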